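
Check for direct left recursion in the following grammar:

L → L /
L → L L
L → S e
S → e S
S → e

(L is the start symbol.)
Yes, L is left-recursive

L → L /: LEFT RECURSIVE (starts with L)
L → L L: LEFT RECURSIVE (starts with L)
L → S e: starts with S
S → e S: starts with e
S → e: starts with e

The grammar has direct left recursion on: L.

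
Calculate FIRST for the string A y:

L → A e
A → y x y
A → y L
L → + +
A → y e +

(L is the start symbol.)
{ 'y' }

FIRST sets of the non-terminals involved (from the grammar, by fixed-point iteration):
  FIRST(A) = { 'y' }

To compute FIRST(A y), process the symbols left to right:
Symbol A is a non-terminal. Add FIRST(A) \ {ε} = { 'y' }
A is not nullable (ε ∉ FIRST(A)), so stop here.
FIRST(A y) = { 'y' }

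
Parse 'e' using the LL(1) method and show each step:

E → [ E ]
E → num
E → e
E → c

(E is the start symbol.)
LL(1) parsing maintains a stack (initially the start symbol over $) and the input. At each step: if the stack top is a terminal, match it against the current input token; if it is a non-terminal N, replace it with the RHS of M[N, lookahead] (the unique production whose predict set contains the lookahead).

Stack is shown with the top on the left.

Stack  Input  Action
--------------------
E $    e $    output E → e
e $    e $    match 'e'
$      $      accept

The string is accepted.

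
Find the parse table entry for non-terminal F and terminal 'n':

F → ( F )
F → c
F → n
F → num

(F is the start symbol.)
To find M[F, 'n'], we find productions for F where 'n' is in the predict set (PREDICT(N → α) = (FIRST(α) \ {ε}) ∪ (FOLLOW(N) if α ⇒* ε)).

F → ( F ): PREDICT = { '(' }
F → c: PREDICT = { 'c' }
F → n: PREDICT = { 'n' }
  'n' is in predict set, so this production goes in M[F, 'n']
F → num: PREDICT = { 'num' }

M[F, 'n'] = F → n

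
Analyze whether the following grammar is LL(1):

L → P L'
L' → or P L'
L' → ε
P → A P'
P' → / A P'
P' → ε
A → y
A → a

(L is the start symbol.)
Yes, the grammar is LL(1).

A grammar is LL(1) if for each non-terminal N with multiple productions, the predict sets of those productions are pairwise disjoint, where PREDICT(N → α) = (FIRST(α) \ {ε}) ∪ (FOLLOW(N) if α ⇒* ε).

Relevant sets:
  FOLLOW(L') = { $ }
  FOLLOW(P') = { $, 'or' }

For L':
  PREDICT(L' → or P L') = { 'or' }
  PREDICT(L' → ε) = { $ }
For P':
  PREDICT(P' → '/' A P') = { '/' }
  PREDICT(P' → ε) = { $, 'or' }
For A:
  PREDICT(A → y) = { 'y' }
  PREDICT(A → a) = { 'a' }
L, P have a single production, so nothing to check there.

All predict sets are disjoint. The grammar IS LL(1).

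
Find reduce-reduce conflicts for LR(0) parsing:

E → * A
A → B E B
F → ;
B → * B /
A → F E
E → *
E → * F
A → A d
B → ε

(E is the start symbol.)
A reduce-reduce conflict occurs when an LR(0) state has two complete items [A → α .] and [B → β .] — both call for a reduction, and with no lookahead the parser cannot choose between them.

Augment with E' → E and build the canonical LR(0) collection (I0 = CLOSURE({[E' → . E]}), then GOTO on every symbol after a dot until no new states appear). It has 14 states:
  I0: { [E → . * A], [E → . * F], [E → . *], [E' → . E] }  — shift
  I1: { [A → . A d], [A → . B E B], [A → . F E], [B → . * B /], [B → .], [E → * . A], [E → * . F], [E → * .], [F → . ;] }  — shift, 2 reduces
  I2: { [E' → E .] }  — accept
  I3: { [B → * . B /], [B → . * B /], [B → .] }  — shift, reduce
  I4: { [F → ; .] }  — reduce
  I5: { [A → A . d], [E → * A .] }  — shift, reduce
  I6: { [A → B . E B], [E → . * A], [E → . * F], [E → . *] }  — shift
  I7: { [A → F . E], [E → * F .], [E → . * A], [E → . * F], [E → . *] }  — shift, reduce
  I8: { [A → F E .] }  — reduce
  I9: { [A → B E . B], [B → . * B /], [B → .] }  — shift, reduce
  I10: { [A → B E B .] }  — reduce
  I11: { [A → A d .] }  — reduce
  I12: { [B → * B . /] }  — shift
  I13: { [B → * B / .] }  — reduce

I1 contains complete items [B → .], [E → * .] — reduce-reduce conflict.

Answer: Yes — I1: [B → .] vs [E → * .]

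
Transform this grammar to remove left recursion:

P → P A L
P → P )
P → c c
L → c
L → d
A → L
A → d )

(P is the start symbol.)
P → c c P'
P' → A L P'
P' → ) P'
P' → ε
L → c
L → d
A → L
A → d )

P is directly left-recursive. The standard transformation for
  A → A α₁ | ... | A α_m | β₁ | ... | β_n
is
  A  → β₁ A' | ... | β_n A'
  A' → α₁ A' | ... | α_m A' | ε

P → c c becomes P → c c P'
P → P A L becomes P' → A L P'
P → P ) becomes P' → ) P'
Add P' → ε

Productions for other non-terminals are unchanged:
  L → c
  L → d
  A → L
  A → d )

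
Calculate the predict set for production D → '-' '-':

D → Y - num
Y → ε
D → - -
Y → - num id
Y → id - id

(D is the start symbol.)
PREDICT(D → '-' '-') = (FIRST(RHS) \ {ε}) ∪ (FOLLOW(D) if ε ∈ FIRST(RHS), i.e. RHS ⇒* ε)
FIRST('-' '-') = { '-' }
ε ∉ FIRST('-' '-'), so FOLLOW(D) is not added.
PREDICT(D → '-' '-') = { '-' }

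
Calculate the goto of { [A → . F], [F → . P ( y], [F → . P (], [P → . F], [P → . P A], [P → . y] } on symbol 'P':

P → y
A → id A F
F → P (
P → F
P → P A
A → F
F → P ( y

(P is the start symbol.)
{ [A → . F], [A → . id A F], [F → . P ( y], [F → . P (], [F → P . ( y], [F → P . (], [P → . F], [P → . P A], [P → . y], [P → P . A] }

GOTO(I, 'P') = CLOSURE({ [A → αX.β] : [A → α.Xβ] ∈ I, X = 'P' })

Items with dot before 'P', with the dot advanced:
  [F → . P (] → [F → P . (]
  [F → . P ( y] → [F → P . ( y]
  [P → . P A] → [P → P . A]
Closure of the advanced items:
  [P → P . A] has the dot before A: add [A → . id A F], [A → . F]
  [A → . F] has the dot before F: add [F → . P (], [F → . P ( y]
  [F → . P (] has the dot before P: add [P → . y], [P → . F], [P → . P A]

GOTO = { [A → . F], [A → . id A F], [F → . P ( y], [F → . P (], [F → P . ( y], [F → P . (], [P → . F], [P → . P A], [P → . y], [P → P . A] }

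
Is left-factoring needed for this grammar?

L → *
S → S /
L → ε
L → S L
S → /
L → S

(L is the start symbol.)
Yes, L has productions with common prefix 'S'

Left-factoring is needed when two productions for the same non-terminal
share a common prefix on the right-hand side.

Productions for L:
  L → *
  L → ε
  L → S L
  L → S
Productions for S:
  S → S /
  S → /

Found common prefix 'S' in productions for L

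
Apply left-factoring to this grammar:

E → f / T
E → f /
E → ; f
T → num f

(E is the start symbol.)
E → f / E'
E' → T
E' → ε
E → ; f
T → num f

Left-factoring transforms A → αβ₁ | αβ₂ into A → αA' and A' → β₁ | β₂
(α is the longest common prefix among the alternatives). Repeat until
no nonterminal has two alternatives with a common prefix.

Round 1: E has alternatives sharing prefix 'f /'. Introduce E': E → f / E'
  Add: E' → T
  Add: E' → ε

No remaining common prefixes — done.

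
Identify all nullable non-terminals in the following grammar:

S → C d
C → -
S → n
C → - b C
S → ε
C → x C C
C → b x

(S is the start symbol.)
{ 'S' }

A non-terminal is nullable if it can derive ε (the empty string): either it has an ε-production, or it has a production whose right-hand side consists entirely of nullable non-terminals.

ε-productions: S → ε
So S is immediately nullable.
No further non-terminal can be added: every production for the remaining non-terminals contains a terminal or a non-nullable non-terminal.
Nullable = { 'S' }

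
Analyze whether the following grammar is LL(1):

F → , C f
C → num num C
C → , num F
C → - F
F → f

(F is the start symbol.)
Yes, the grammar is LL(1).

For F:
  PREDICT(F → ',' C f) = { ',' }
  PREDICT(F → f) = { 'f' }
For C:
  PREDICT(C → num num C) = { 'num' }
  PREDICT(C → ',' num F) = { ',' }
  PREDICT(C → '-' F) = { '-' }

All predict sets are disjoint. The grammar IS LL(1).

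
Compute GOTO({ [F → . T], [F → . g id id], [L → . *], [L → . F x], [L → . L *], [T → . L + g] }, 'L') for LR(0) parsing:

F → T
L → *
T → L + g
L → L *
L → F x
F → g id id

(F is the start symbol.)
{ [L → L . *], [T → L . + g] }

GOTO(I, 'L') = CLOSURE({ [A → αX.β] : [A → α.Xβ] ∈ I, X = 'L' })

Items with dot before 'L', with the dot advanced:
  [L → . L *] → [L → L . *]
  [T → . L + g] → [T → L . + g]
Closure adds nothing (no advanced item has the dot before a non-terminal).

GOTO = { [L → L . *], [T → L . + g] }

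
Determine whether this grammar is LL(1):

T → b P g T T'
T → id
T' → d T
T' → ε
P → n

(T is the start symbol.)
Relevant sets:
  FOLLOW(T') = { $, 'd' }

For T:
  PREDICT(T → b P g T T') = { 'b' }
  PREDICT(T → id) = { 'id' }
For T':
  PREDICT(T' → d T) = { 'd' }
  PREDICT(T' → ε) = { $, 'd' }
P has a single production, so nothing to check there.

Conflict found: Predict set conflict for T': { 'd' }
The grammar is NOT LL(1).

Answer: No. Predict set conflict for T': { 'd' }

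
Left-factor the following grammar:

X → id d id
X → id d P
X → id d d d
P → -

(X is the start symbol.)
X → id d X'
X' → id
X' → P
X' → d d
P → -

Left-factoring transforms A → αβ₁ | αβ₂ into A → αA' and A' → β₁ | β₂
(α is the longest common prefix among the alternatives). Repeat until
no nonterminal has two alternatives with a common prefix.

Round 1: X has alternatives sharing prefix 'id d'. Introduce X': X → id d X'
  Add: X' → id
  Add: X' → P
  Add: X' → d d

No remaining common prefixes — done.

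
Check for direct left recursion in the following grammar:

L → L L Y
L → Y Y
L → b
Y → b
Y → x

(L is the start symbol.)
L → L L Y: LEFT RECURSIVE (starts with L)
L → Y Y: starts with Y
L → b: starts with b
Y → b: starts with b
Y → x: starts with x

The grammar has direct left recursion on: L.

Answer: Yes, L is left-recursive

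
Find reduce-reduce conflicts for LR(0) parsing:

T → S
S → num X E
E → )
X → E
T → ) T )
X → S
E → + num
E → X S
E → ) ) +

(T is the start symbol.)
Yes — I10: [S → num X E .] vs [X → E .]; I11: [E → X S .] vs [X → S .]

Augment with T' → T and build the canonical LR(0) collection (I0 = CLOSURE({[T' → . T]}), then GOTO on every symbol after a dot until no new states appear). It has 19 states:
  I0: { [S → . num X E], [T → . ) T )], [T → . S], [T' → . T] }  — shift
  I1: { [S → . num X E], [T → ) . T )], [T → . ) T )], [T → . S] }  — shift
  I2: { [T → S .] }  — reduce
  I3: { [T' → T .] }  — accept
  I4: { [E → . ) ) +], [E → . )], [E → . + num], [E → . X S], [S → . num X E], [S → num . X E], [X → . E], [X → . S] }  — shift
  I5: { [E → ) . ) +], [E → ) .] }  — shift, reduce
  I6: { [E → + . num] }  — shift
  I7: { [X → E .] }  — reduce
  I8: { [X → S .] }  — reduce
  I9: { [E → . ) ) +], [E → . )], [E → . + num], [E → . X S], [E → X . S], [S → . num X E], [S → num X . E], [X → . E], [X → . S] }  — shift
  I10: { [S → num X E .], [X → E .] }  — 2 reduces
  I11: { [E → X S .], [X → S .] }  — 2 reduces
  I12: { [E → X . S], [S → . num X E] }  — shift
  I13: { [E → X S .] }  — reduce
  I14: { [E → + num .] }  — reduce
  I15: { [E → ) ) . +] }  — shift
  I16: { [E → ) ) + .] }  — reduce
  I17: { [T → ) T . )] }  — shift
  I18: { [T → ) T ) .] }  — reduce

I10 contains complete items [S → num X E .], [X → E .] — reduce-reduce conflict.
I11 contains complete items [E → X S .], [X → S .] — reduce-reduce conflict.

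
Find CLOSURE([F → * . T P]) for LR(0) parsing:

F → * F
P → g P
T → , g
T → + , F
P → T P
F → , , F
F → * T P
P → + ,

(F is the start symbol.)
{ [F → * . T P], [T → . + , F], [T → . , g] }

To compute CLOSURE, for each item [A → α.Bβ] where B is a non-terminal, add [B → .γ] for all productions B → γ; repeat for the newly added items until nothing changes.

Start with: [F → * . T P]
  [F → * . T P] has the dot before T: add [T → . , g], [T → . + , F]
No further items can be added.

CLOSURE = { [F → * . T P], [T → . + , F], [T → . , g] }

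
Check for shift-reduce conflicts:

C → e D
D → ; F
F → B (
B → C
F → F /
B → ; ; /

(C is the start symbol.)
Yes — I8: [D → ; F .] vs [F → F . /]

Augment with C' → C and build the canonical LR(0) collection (I0 = CLOSURE({[C' → . C]}), then GOTO on every symbol after a dot until no new states appear). It has 13 states:
  I0: { [C → . e D], [C' → . C] }  — shift
  I1: { [C' → C .] }  — accept
  I2: { [C → e . D], [D → . ; F] }  — shift
  I3: { [B → . ; ; /], [B → . C], [C → . e D], [D → ; . F], [F → . B (], [F → . F /] }  — shift
  I4: { [C → e D .] }  — reduce
  I5: { [B → ; . ; /] }  — shift
  I6: { [F → B . (] }  — shift
  I7: { [B → C .] }  — reduce
  I8: { [D → ; F .], [F → F . /] }  — shift, reduce
  I9: { [F → F / .] }  — reduce
  I10: { [F → B ( .] }  — reduce
  I11: { [B → ; ; . /] }  — shift
  I12: { [B → ; ; / .] }  — reduce

I8 contains reduce item [D → ; F .] and shift item [F → F . /] — shift-reduce conflict.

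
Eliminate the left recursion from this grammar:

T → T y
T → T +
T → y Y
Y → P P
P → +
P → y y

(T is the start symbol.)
T is directly left-recursive. The standard transformation for
  A → A α₁ | ... | A α_m | β₁ | ... | β_n
is
  A  → β₁ A' | ... | β_n A'
  A' → α₁ A' | ... | α_m A' | ε

T → y Y becomes T → y Y T'
T → T y becomes T' → y T'
T → T + becomes T' → + T'
Add T' → ε

Productions for other non-terminals are unchanged:
  Y → P P
  P → +
  P → y y

Resulting grammar:
T → y Y T'
T' → y T'
T' → + T'
T' → ε
Y → P P
P → +
P → y y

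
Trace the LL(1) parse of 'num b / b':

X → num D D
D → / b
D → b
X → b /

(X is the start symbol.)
Stack is shown with the top on the left.

Stack      Input        Action
------------------------------
X $        num b / b $  output X → num D D
num D D $  num b / b $  match 'num'
D D $      b / b $      output D → b
b D $      b / b $      match 'b'
D $        / b $        output D → / b
/ b $      / b $        match '/'
b $        b $          match 'b'
$          $            accept

The string is accepted.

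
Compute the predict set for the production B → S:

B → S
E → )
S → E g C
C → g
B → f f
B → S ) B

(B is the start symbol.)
PREDICT(B → S) = (FIRST(RHS) \ {ε}) ∪ (FOLLOW(B) if ε ∈ FIRST(RHS), i.e. RHS ⇒* ε)
FIRST(S) = { ')' }
FIRST(S) = { ')' }
ε ∉ FIRST(S), so FOLLOW(B) is not added.
PREDICT(B → S) = { ')' }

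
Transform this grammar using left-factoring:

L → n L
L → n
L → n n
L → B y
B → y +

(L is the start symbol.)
Left-factoring transforms A → αβ₁ | αβ₂ into A → αA' and A' → β₁ | β₂
(α is the longest common prefix among the alternatives). Repeat until
no nonterminal has two alternatives with a common prefix.

Round 1: L has alternatives sharing prefix 'n'. Introduce L': L → n L'
  Add: L' → L
  Add: L' → ε
  Add: L' → n

No remaining common prefixes — done.

Resulting grammar:
L → n L'
L' → L
L' → ε
L' → n
L → B y
B → y +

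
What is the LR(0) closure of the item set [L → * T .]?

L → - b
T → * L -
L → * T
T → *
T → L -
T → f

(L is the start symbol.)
{ [L → * T .] }

To compute CLOSURE, for each item [A → α.Bβ] where B is a non-terminal, add [B → .γ] for all productions B → γ; repeat for the newly added items until nothing changes.

Start with: [L → * T .]
The dot is at the end, so nothing is added.

CLOSURE = { [L → * T .] }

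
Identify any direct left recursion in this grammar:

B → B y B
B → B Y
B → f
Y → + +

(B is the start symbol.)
Direct left recursion occurs when N → N α for some non-terminal N (the right-hand side begins with the left-hand side itself).

B → B y B: LEFT RECURSIVE (starts with B)
B → B Y: LEFT RECURSIVE (starts with B)
B → f: starts with f
Y → + +: starts with '+'

The grammar has direct left recursion on: B.

Answer: Yes, B is left-recursive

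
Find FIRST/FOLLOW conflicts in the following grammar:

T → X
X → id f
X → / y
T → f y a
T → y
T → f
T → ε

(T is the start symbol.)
A FIRST/FOLLOW conflict occurs when a non-terminal N has a nullable alternative N → β (β ⇒* ε) and another alternative N → α with FIRST(α) ∩ FOLLOW(N) ≠ ∅: on such a lookahead the parser cannot decide between expanding α and letting N vanish via β.

Nullable non-terminals: T.
FIRST sets used below: FIRST(X) = { '/', 'id' }

T: nullable alternative(s) T → ε; FOLLOW(T) = { $ }
  T → X: FIRST \ {ε} = { '/', 'id' } — disjoint from FOLLOW(T)
  T → f y a: FIRST \ {ε} = { 'f' } — disjoint from FOLLOW(T)
  T → y: FIRST \ {ε} = { 'y' } — disjoint from FOLLOW(T)
  T → f: FIRST \ {ε} = { 'f' } — disjoint from FOLLOW(T)
  T → ε: FIRST \ {ε} = { } — this is the only nullable alternative, skip

X has no nullable alternative, so no FIRST/FOLLOW check is needed there.

No FIRST/FOLLOW conflicts found.

Answer: No FIRST/FOLLOW conflicts.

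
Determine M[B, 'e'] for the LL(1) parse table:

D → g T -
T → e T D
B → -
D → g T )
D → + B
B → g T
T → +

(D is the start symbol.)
To find M[B, 'e'], we find productions for B where 'e' is in the predict set (PREDICT(N → α) = (FIRST(α) \ {ε}) ∪ (FOLLOW(N) if α ⇒* ε)).

B → -: PREDICT = { '-' }
B → g T: PREDICT = { 'g' }

M[B, 'e'] is empty (no production applies)

Answer: Empty (error entry)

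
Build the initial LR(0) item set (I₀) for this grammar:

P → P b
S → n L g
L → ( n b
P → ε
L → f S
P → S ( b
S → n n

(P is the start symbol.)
{ [P → . P b], [P → . S ( b], [P → .], [P' → . P], [S → . n L g], [S → . n n] }

First, augment the grammar with P' → P
I₀ = CLOSURE({ [P' → . P] }):
  [P' → . P] has the dot before P: add [P → . P b], [P → .], [P → . S ( b]
  [P → . S ( b] has the dot before S: add [S → . n L g], [S → . n n]
No further items can be added.

I₀ = { [P → . P b], [P → . S ( b], [P → .], [P' → . P], [S → . n L g], [S → . n n] }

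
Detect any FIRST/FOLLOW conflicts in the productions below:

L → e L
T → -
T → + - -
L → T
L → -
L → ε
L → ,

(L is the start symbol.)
No FIRST/FOLLOW conflicts.

Nullable non-terminals: L.
FIRST sets used below: FIRST(T) = { '+', '-' }

L: nullable alternative(s) L → ε; FOLLOW(L) = { $ }
  L → e L: FIRST \ {ε} = { 'e' } — disjoint from FOLLOW(L)
  L → T: FIRST \ {ε} = { '+', '-' } — disjoint from FOLLOW(L)
  L → -: FIRST \ {ε} = { '-' } — disjoint from FOLLOW(L)
  L → ε: FIRST \ {ε} = { } — this is the only nullable alternative, skip
  L → ,: FIRST \ {ε} = { ',' } — disjoint from FOLLOW(L)

T has no nullable alternative, so no FIRST/FOLLOW check is needed there.

No FIRST/FOLLOW conflicts found.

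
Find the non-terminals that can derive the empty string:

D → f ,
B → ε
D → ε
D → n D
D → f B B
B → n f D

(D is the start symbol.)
{ 'B', 'D' }

A non-terminal is nullable if it can derive ε (the empty string): either it has an ε-production, or it has a production whose right-hand side consists entirely of nullable non-terminals.

ε-productions: B → ε, D → ε
So B, D are immediately nullable.
Every non-terminal is now nullable.
Nullable = { 'B', 'D' }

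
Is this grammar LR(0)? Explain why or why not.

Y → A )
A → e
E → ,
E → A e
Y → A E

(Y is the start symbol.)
Augment with Y' → Y and build the canonical LR(0) collection (I0 = CLOSURE({[Y' → . Y]}), then GOTO on every symbol after a dot until no new states appear). It has 9 states:
  I0: { [A → . e], [Y → . A )], [Y → . A E], [Y' → . Y] }  — shift
  I1: { [A → . e], [E → . ,], [E → . A e], [Y → A . )], [Y → A . E] }  — shift
  I2: { [Y' → Y .] }  — accept
  I3: { [A → e .] }  — reduce
  I4: { [Y → A ) .] }  — reduce
  I5: { [E → , .] }  — reduce
  I6: { [E → A . e] }  — shift
  I7: { [Y → A E .] }  — reduce
  I8: { [E → A e .] }  — reduce

Every state is either a pure shift/goto state or contains exactly one complete item and nothing to shift — no conflicts. The grammar is LR(0).

Answer: Yes, the grammar is LR(0)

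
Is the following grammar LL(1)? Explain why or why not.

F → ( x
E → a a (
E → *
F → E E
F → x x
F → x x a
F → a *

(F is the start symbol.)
No. Predict set conflict for F: { 'a' }

A grammar is LL(1) if for each non-terminal N with multiple productions, the predict sets of those productions are pairwise disjoint, where PREDICT(N → α) = (FIRST(α) \ {ε}) ∪ (FOLLOW(N) if α ⇒* ε).

Relevant sets:
  FIRST(E) = { '*', 'a' }

For F:
  PREDICT(F → '(' x) = { '(' }
  PREDICT(F → E E) = { '*', 'a' }
  PREDICT(F → x x) = { 'x' }
  PREDICT(F → x x a) = { 'x' }
  PREDICT(F → a '*') = { 'a' }
For E:
  PREDICT(E → a a '(') = { 'a' }
  PREDICT(E → '*') = { '*' }

Conflict found: Predict set conflict for F: { 'a' }
The grammar is NOT LL(1).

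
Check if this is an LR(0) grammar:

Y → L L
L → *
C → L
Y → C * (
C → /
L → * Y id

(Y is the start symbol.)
No. Shift-reduce conflict between [L → * .] and [C → . /]

Augment with Y' → Y and build the canonical LR(0) collection (I0 = CLOSURE({[Y' → . Y]}), then GOTO on every symbol after a dot until no new states appear). It has 11 states:
  I0: { [C → . /], [C → . L], [L → . * Y id], [L → . *], [Y → . C * (], [Y → . L L], [Y' → . Y] }  — shift
  I1: { [C → . /], [C → . L], [L → * . Y id], [L → * .], [L → . * Y id], [L → . *], [Y → . C * (], [Y → . L L] }  — shift, reduce
  I2: { [C → / .] }  — reduce
  I3: { [Y → C . * (] }  — shift
  I4: { [C → L .], [L → . * Y id], [L → . *], [Y → L . L] }  — shift, reduce
  I5: { [Y' → Y .] }  — accept
  I6: { [Y → L L .] }  — reduce
  I7: { [Y → C * . (] }  — shift
  I8: { [Y → C * ( .] }  — reduce
  I9: { [L → * Y . id] }  — shift
  I10: { [L → * Y id .] }  — reduce

Conflict in state I1:
  Shift-reduce conflict between [L → * .] and [C → . /]
So the grammar is NOT LR(0).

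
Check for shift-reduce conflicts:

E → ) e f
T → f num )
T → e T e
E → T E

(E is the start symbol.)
Augment with E' → E and build the canonical LR(0) collection (I0 = CLOSURE({[E' → . E]}), then GOTO on every symbol after a dot until no new states appear). It has 13 states:
  I0: { [E → . ) e f], [E → . T E], [E' → . E], [T → . e T e], [T → . f num )] }  — shift
  I1: { [E → ) . e f] }  — shift
  I2: { [E' → E .] }  — accept
  I3: { [E → . ) e f], [E → . T E], [E → T . E], [T → . e T e], [T → . f num )] }  — shift
  I4: { [T → . e T e], [T → . f num )], [T → e . T e] }  — shift
  I5: { [T → f . num )] }  — shift
  I6: { [T → f num . )] }  — shift
  I7: { [T → f num ) .] }  — reduce
  I8: { [T → e T . e] }  — shift
  I9: { [T → e T e .] }  — reduce
  I10: { [E → T E .] }  — reduce
  I11: { [E → ) e . f] }  — shift
  I12: { [E → ) e f .] }  — reduce

No state contains both a complete item and a shift item.

Answer: No shift-reduce conflicts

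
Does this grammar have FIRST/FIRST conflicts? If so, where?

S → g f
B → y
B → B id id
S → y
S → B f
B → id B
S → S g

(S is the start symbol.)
Yes. S → g f / S → S g on { 'g' }; S → y / S → B f on { 'y' }; S → y / S → S g on { 'y' }; S → B f / S → S g on { 'id', 'y' }; B → y / B → B id id on { 'y' }; B → B id id / B → id B on { 'id' }

FIRST sets of the non-terminals at (or reachable through a nullable prefix from) the front of some alternative:
  FIRST(B) = { 'id', 'y' }
  FIRST(S) = { 'g', 'id', 'y' }

Productions for S:
  S → g f: FIRST = { 'g' }
  S → y: FIRST = { 'y' }
  S → B f: FIRST = { 'id', 'y' }
  S → S g: FIRST = { 'g', 'id', 'y' }
Productions for B:
  B → y: FIRST = { 'y' }
  B → B id id: FIRST = { 'id', 'y' }
  B → id B: FIRST = { 'id' }

Conflict for S: S → g f and S → S g
  Overlap: { 'g' }
Conflict for S: S → y and S → B f
  Overlap: { 'y' }
Conflict for S: S → y and S → S g
  Overlap: { 'y' }
Conflict for S: S → B f and S → S g
  Overlap: { 'id', 'y' }
Conflict for B: B → y and B → B id id
  Overlap: { 'y' }
Conflict for B: B → B id id and B → id B
  Overlap: { 'id' }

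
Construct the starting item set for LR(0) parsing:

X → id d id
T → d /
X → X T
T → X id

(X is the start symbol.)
First, augment the grammar with X' → X
I₀ = CLOSURE({ [X' → . X] }):
  [X' → . X] has the dot before X: add [X → . id d id], [X → . X T]
No further items can be added.

I₀ = { [X → . X T], [X → . id d id], [X' → . X] }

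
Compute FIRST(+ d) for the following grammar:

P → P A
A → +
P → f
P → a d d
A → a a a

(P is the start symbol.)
{ '+' }

To compute FIRST(+ d), process the symbols left to right:
Symbol + is a terminal. Add '+' and stop.
FIRST(+ d) = { '+' }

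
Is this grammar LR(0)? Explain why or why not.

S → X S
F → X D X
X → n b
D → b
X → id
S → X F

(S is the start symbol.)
Yes, the grammar is LR(0)

A grammar is LR(0) if no state in the canonical LR(0) collection has:
  - both a shift item (dot before a terminal) and a complete item (shift-reduce conflict), or
  - two or more complete items (reduce-reduce conflict; the accept item [S' → S .] counts as a complete item here).

Augment with S' → S and build the canonical LR(0) collection (I0 = CLOSURE({[S' → . S]}), then GOTO on every symbol after a dot until no new states appear). It has 12 states:
  I0: { [S → . X F], [S → . X S], [S' → . S], [X → . id], [X → . n b] }  — shift
  I1: { [S' → S .] }  — accept
  I2: { [F → . X D X], [S → . X F], [S → . X S], [S → X . F], [S → X . S], [X → . id], [X → . n b] }  — shift
  I3: { [X → id .] }  — reduce
  I4: { [X → n . b] }  — shift
  I5: { [X → n b .] }  — reduce
  I6: { [S → X F .] }  — reduce
  I7: { [S → X S .] }  — reduce
  I8: { [D → . b], [F → . X D X], [F → X . D X], [S → . X F], [S → . X S], [S → X . F], [S → X . S], [X → . id], [X → . n b] }  — shift
  I9: { [F → X D . X], [X → . id], [X → . n b] }  — shift
  I10: { [D → b .] }  — reduce
  I11: { [F → X D X .] }  — reduce

Every state is either a pure shift/goto state or contains exactly one complete item and nothing to shift — no conflicts. The grammar is LR(0).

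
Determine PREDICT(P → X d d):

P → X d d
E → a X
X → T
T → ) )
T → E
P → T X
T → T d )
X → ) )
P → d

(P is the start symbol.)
PREDICT(P → X d d) = (FIRST(RHS) \ {ε}) ∪ (FOLLOW(P) if ε ∈ FIRST(RHS), i.e. RHS ⇒* ε)
FIRST(X) = { ')', 'a' }
FIRST(X d d) = { ')', 'a' }
ε ∉ FIRST(X d d), so FOLLOW(P) is not added.
PREDICT(P → X d d) = { ')', 'a' }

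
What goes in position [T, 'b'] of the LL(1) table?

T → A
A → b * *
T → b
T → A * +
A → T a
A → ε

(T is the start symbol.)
To find M[T, 'b'], we find productions for T where 'b' is in the predict set (PREDICT(N → α) = (FIRST(α) \ {ε}) ∪ (FOLLOW(N) if α ⇒* ε)).

Relevant sets:
  FIRST(A) = { '*', 'a', 'b', ε }
  FOLLOW(T) = { $, 'a' }

T → A: PREDICT = { $, '*', 'a', 'b' }
  'b' is in predict set, so this production goes in M[T, 'b']
T → b: PREDICT = { 'b' }
  'b' is in predict set, so this production goes in M[T, 'b']
T → A * +: PREDICT = { '*', 'a', 'b' }
  'b' is in predict set, so this production goes in M[T, 'b']

M[T, 'b'] = T → A, T → b, T → A * +  (a multiply-defined cell — the grammar is not LL(1))

Answer: T → A, T → b, T → A * +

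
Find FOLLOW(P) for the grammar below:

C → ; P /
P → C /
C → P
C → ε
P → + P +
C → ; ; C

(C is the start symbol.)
{ $, '+', '/' }

To compute FOLLOW(P), find every occurrence of P on a right-hand side N → α P β: add FIRST(β) \ {ε}, and if β is empty or nullable also add FOLLOW(N). Iterate to a fixed point.

In C → ; P /: P is followed by '/', add FIRST('/') \ {ε} = { '/' }
In C → P: P is at the end, add FOLLOW(C)
In P → + P +: P is followed by '+', add FIRST('+') \ {ε} = { '+' }

The FOLLOW sets referred to above (computed the same way, to a fixed point):
  FOLLOW(C) = { $, '/' }

Taking the union: FOLLOW(P) = { $, '+', '/' }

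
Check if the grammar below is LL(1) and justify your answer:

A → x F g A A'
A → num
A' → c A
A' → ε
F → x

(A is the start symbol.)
No. Predict set conflict for A': { 'c' }

Relevant sets:
  FOLLOW(A') = { $, 'c' }

For A:
  PREDICT(A → x F g A A') = { 'x' }
  PREDICT(A → num) = { 'num' }
For A':
  PREDICT(A' → c A) = { 'c' }
  PREDICT(A' → ε) = { $, 'c' }
F has a single production, so nothing to check there.

Conflict found: Predict set conflict for A': { 'c' }
The grammar is NOT LL(1).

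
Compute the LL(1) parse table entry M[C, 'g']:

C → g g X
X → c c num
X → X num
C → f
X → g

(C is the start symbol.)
C → g g X

To find M[C, 'g'], we find productions for C where 'g' is in the predict set (PREDICT(N → α) = (FIRST(α) \ {ε}) ∪ (FOLLOW(N) if α ⇒* ε)).

C → g g X: PREDICT = { 'g' }
  'g' is in predict set, so this production goes in M[C, 'g']
C → f: PREDICT = { 'f' }

M[C, 'g'] = C → g g X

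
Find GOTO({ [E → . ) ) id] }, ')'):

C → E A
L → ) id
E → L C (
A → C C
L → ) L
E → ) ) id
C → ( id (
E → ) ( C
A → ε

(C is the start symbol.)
{ [E → ) . ) id] }

GOTO(I, ')') = CLOSURE({ [A → αX.β] : [A → α.Xβ] ∈ I, X = ')' })

Items with dot before ')', with the dot advanced:
  [E → . ) ) id] → [E → ) . ) id]
Closure adds nothing (no advanced item has the dot before a non-terminal).

GOTO = { [E → ) . ) id] }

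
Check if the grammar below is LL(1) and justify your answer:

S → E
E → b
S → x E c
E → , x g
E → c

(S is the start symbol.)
Yes, the grammar is LL(1).

Relevant sets:
  FIRST(E) = { ',', 'b', 'c' }

For S:
  PREDICT(S → E) = { ',', 'b', 'c' }
  PREDICT(S → x E c) = { 'x' }
For E:
  PREDICT(E → b) = { 'b' }
  PREDICT(E → ',' x g) = { ',' }
  PREDICT(E → c) = { 'c' }

All predict sets are disjoint. The grammar IS LL(1).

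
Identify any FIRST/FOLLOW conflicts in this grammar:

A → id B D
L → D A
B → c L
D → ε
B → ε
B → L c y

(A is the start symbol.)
A FIRST/FOLLOW conflict occurs when a non-terminal N has a nullable alternative N → β (β ⇒* ε) and another alternative N → α with FIRST(α) ∩ FOLLOW(N) ≠ ∅: on such a lookahead the parser cannot decide between expanding α and letting N vanish via β.

Nullable non-terminals: B, D.
FIRST sets used below: FIRST(L) = { 'id' }

B: nullable alternative(s) B → ε; FOLLOW(B) = { $, 'c' }
  B → c L: FIRST \ {ε} = { 'c' } — overlaps FOLLOW(B) on { 'c' }: CONFLICT
  B → ε: FIRST \ {ε} = { } — this is the only nullable alternative, skip
  B → L c y: FIRST \ {ε} = { 'id' } — disjoint from FOLLOW(B)
D has a nullable alternative but only one production, so nothing to check.

A, L have no nullable alternative, so no FIRST/FOLLOW check is needed there.

So the grammar has 1 FIRST/FOLLOW conflict (marked CONFLICT above).

Answer: Yes. B → c L with FOLLOW(B) on { 'c' }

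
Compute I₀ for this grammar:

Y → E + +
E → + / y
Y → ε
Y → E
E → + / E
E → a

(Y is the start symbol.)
First, augment the grammar with Y' → Y
I₀ = CLOSURE({ [Y' → . Y] }):
  [Y' → . Y] has the dot before Y: add [Y → . E + +], [Y → .], [Y → . E]
  [Y → . E + +] has the dot before E: add [E → . + / y], [E → . + / E], [E → . a]
No further items can be added.

I₀ = { [E → . + / E], [E → . + / y], [E → . a], [Y → . E + +], [Y → . E], [Y → .], [Y' → . Y] }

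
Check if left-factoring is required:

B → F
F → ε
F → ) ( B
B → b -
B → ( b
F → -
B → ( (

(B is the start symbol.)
Left-factoring is needed when two productions for the same non-terminal
share a common prefix on the right-hand side.

Productions for B:
  B → F
  B → b -
  B → ( b
  B → ( (
Productions for F:
  F → ε
  F → ) ( B
  F → -

Found common prefix '(' in productions for B

Answer: Yes, B has productions with common prefix '('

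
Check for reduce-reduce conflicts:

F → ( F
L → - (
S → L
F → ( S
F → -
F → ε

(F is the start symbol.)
A reduce-reduce conflict occurs when an LR(0) state has two complete items [A → α .] and [B → β .] — both call for a reduction, and with no lookahead the parser cannot choose between them.

Augment with F' → F and build the canonical LR(0) collection (I0 = CLOSURE({[F' → . F]}), then GOTO on every symbol after a dot until no new states appear). It has 9 states:
  I0: { [F → . ( F], [F → . ( S], [F → . -], [F → .], [F' → . F] }  — shift, reduce
  I1: { [F → ( . F], [F → ( . S], [F → . ( F], [F → . ( S], [F → . -], [F → .], [L → . - (], [S → . L] }  — shift, reduce
  I2: { [F → - .] }  — reduce
  I3: { [F' → F .] }  — accept
  I4: { [F → - .], [L → - . (] }  — shift, reduce
  I5: { [F → ( F .] }  — reduce
  I6: { [S → L .] }  — reduce
  I7: { [F → ( S .] }  — reduce
  I8: { [L → - ( .] }  — reduce

No state contains more than one complete item.

Answer: No reduce-reduce conflicts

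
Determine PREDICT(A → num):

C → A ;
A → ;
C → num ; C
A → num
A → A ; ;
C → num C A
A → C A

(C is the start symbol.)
{ 'num' }

PREDICT(A → num) = (FIRST(RHS) \ {ε}) ∪ (FOLLOW(A) if ε ∈ FIRST(RHS), i.e. RHS ⇒* ε)
FIRST(num) = { 'num' }
ε ∉ FIRST(num), so FOLLOW(A) is not added.
PREDICT(A → num) = { 'num' }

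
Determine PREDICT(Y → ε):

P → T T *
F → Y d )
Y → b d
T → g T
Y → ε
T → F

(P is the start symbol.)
PREDICT(Y → ε) = (FIRST(RHS) \ {ε}) ∪ (FOLLOW(Y) if ε ∈ FIRST(RHS), i.e. RHS ⇒* ε)
The right-hand side is ε (FIRST(ε) = { ε }), so the predict set is FOLLOW(Y) = { 'd' }
PREDICT(Y → ε) = { 'd' }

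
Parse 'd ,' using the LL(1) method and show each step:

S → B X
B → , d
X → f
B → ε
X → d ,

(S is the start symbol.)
Stack is shown with the top on the left.

Stack  Input  Action
--------------------
S $    d , $  output S → B X
B X $  d , $  output B → ε
X $    d , $  output X → d ,
d , $  d , $  match 'd'
, $    , $    match ','
$      $      accept

The string is accepted.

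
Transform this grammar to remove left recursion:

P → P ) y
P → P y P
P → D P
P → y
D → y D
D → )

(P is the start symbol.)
P → D P P'
P → y P'
P' → ) y P'
P' → y P P'
P' → ε
D → y D
D → )

P is directly left-recursive. The standard transformation for
  A → A α₁ | ... | A α_m | β₁ | ... | β_n
is
  A  → β₁ A' | ... | β_n A'
  A' → α₁ A' | ... | α_m A' | ε

P → D P becomes P → D P P'
P → y becomes P → y P'
P → P ) y becomes P' → ) y P'
P → P y P becomes P' → y P P'
Add P' → ε

Productions for other non-terminals are unchanged:
  D → y D
  D → )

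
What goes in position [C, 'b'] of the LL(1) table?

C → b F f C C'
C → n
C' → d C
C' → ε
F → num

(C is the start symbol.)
To find M[C, 'b'], we find productions for C where 'b' is in the predict set (PREDICT(N → α) = (FIRST(α) \ {ε}) ∪ (FOLLOW(N) if α ⇒* ε)).

C → b F f C C': PREDICT = { 'b' }
  'b' is in predict set, so this production goes in M[C, 'b']
C → n: PREDICT = { 'n' }

M[C, 'b'] = C → b F f C C'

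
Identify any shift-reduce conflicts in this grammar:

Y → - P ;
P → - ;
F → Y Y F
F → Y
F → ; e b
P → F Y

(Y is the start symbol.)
A shift-reduce conflict occurs when an LR(0) state has both:
  - a complete (reduce) item [A → α .] (dot at the end), and
  - a shift item [B → β . c γ] (dot before a terminal).

Augment with Y' → Y and build the canonical LR(0) collection (I0 = CLOSURE({[Y' → . Y]}), then GOTO on every symbol after a dot until no new states appear). It has 15 states:
  I0: { [Y → . - P ;], [Y' → . Y] }  — shift
  I1: { [F → . ; e b], [F → . Y Y F], [F → . Y], [P → . - ;], [P → . F Y], [Y → - . P ;], [Y → . - P ;] }  — shift
  I2: { [Y' → Y .] }  — accept
  I3: { [F → . ; e b], [F → . Y Y F], [F → . Y], [P → - . ;], [P → . - ;], [P → . F Y], [Y → - . P ;], [Y → . - P ;] }  — shift
  I4: { [F → ; . e b] }  — shift
  I5: { [P → F . Y], [Y → . - P ;] }  — shift
  I6: { [Y → - P . ;] }  — shift
  I7: { [F → Y . Y F], [F → Y .], [Y → . - P ;] }  — shift, reduce
  I8: { [F → . ; e b], [F → . Y Y F], [F → . Y], [F → Y Y . F], [Y → . - P ;] }  — shift
  I9: { [F → Y Y F .] }  — reduce
  I10: { [Y → - P ; .] }  — reduce
  I11: { [P → F Y .] }  — reduce
  I12: { [F → ; e . b] }  — shift
  I13: { [F → ; e b .] }  — reduce
  I14: { [F → ; . e b], [P → - ; .] }  — shift, reduce

I7 contains reduce item [F → Y .] and shift item [Y → . - P ;] — shift-reduce conflict.
I14 contains reduce item [P → - ; .] and shift item [F → ; . e b] — shift-reduce conflict.

Answer: Yes — I7: [F → Y .] vs [Y → . - P ;]; I14: [P → - ; .] vs [F → ; . e b]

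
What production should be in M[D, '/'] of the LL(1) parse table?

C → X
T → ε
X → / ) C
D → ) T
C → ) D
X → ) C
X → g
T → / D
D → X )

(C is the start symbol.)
To find M[D, '/'], we find productions for D where '/' is in the predict set (PREDICT(N → α) = (FIRST(α) \ {ε}) ∪ (FOLLOW(N) if α ⇒* ε)).

Relevant sets:
  FIRST(X) = { ')', '/', 'g' }

D → ) T: PREDICT = { ')' }
D → X ): PREDICT = { ')', '/', 'g' }
  '/' is in predict set, so this production goes in M[D, '/']

M[D, '/'] = D → X )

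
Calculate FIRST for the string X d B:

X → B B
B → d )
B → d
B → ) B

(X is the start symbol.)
{ ')', 'd' }

FIRST sets of the non-terminals involved (from the grammar, by fixed-point iteration):
  FIRST(X) = { ')', 'd' }

To compute FIRST(X d B), process the symbols left to right:
Symbol X is a non-terminal. Add FIRST(X) \ {ε} = { ')', 'd' }
X is not nullable (ε ∉ FIRST(X)), so stop here.
FIRST(X d B) = { ')', 'd' }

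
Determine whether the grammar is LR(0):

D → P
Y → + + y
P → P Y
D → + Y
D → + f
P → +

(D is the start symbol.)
No. Shift-reduce conflict between [P → + .] and [D → + . f]

A grammar is LR(0) if no state in the canonical LR(0) collection has:
  - both a shift item (dot before a terminal) and a complete item (shift-reduce conflict), or
  - two or more complete items (reduce-reduce conflict; the accept item [D' → D .] counts as a complete item here).

Augment with D' → D and build the canonical LR(0) collection (I0 = CLOSURE({[D' → . D]}), then GOTO on every symbol after a dot until no new states appear). It has 10 states:
  I0: { [D → . + Y], [D → . + f], [D → . P], [D' → . D], [P → . +], [P → . P Y] }  — shift
  I1: { [D → + . Y], [D → + . f], [P → + .], [Y → . + + y] }  — shift, reduce
  I2: { [D' → D .] }  — accept
  I3: { [D → P .], [P → P . Y], [Y → . + + y] }  — shift, reduce
  I4: { [Y → + . + y] }  — shift
  I5: { [P → P Y .] }  — reduce
  I6: { [Y → + + . y] }  — shift
  I7: { [Y → + + y .] }  — reduce
  I8: { [D → + Y .] }  — reduce
  I9: { [D → + f .] }  — reduce

Conflict in state I1:
  Shift-reduce conflict between [P → + .] and [D → + . f]
So the grammar is NOT LR(0).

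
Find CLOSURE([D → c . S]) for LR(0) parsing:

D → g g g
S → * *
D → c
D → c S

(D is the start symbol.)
{ [D → c . S], [S → . * *] }

Start with: [D → c . S]
  [D → c . S] has the dot before S: add [S → . * *]
No further items can be added.

CLOSURE = { [D → c . S], [S → . * *] }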